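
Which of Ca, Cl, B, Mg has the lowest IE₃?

The third ionization energy removes an electron from the +2 ion. For each element: Ca²⁺ is the bare [Ar] core; Cl²⁺ still has 5 valence electrons; B²⁺ still has 1 valence electron; Mg²⁺ is the bare [Ne] core.
Pulling an electron out of a noble-gas core costs far more than removing a remaining valence electron, so Ca and Mg sit at the high end of IE_3.
Valence configurations: Cl²⁺ [Ne]3s²3p³, B²⁺ [He]2s¹.
The numbers (kJ/mol): Ca 4912, Cl 3822, B 3660, Mg 7733.
Overall IE_3 order: B < Cl < Ca < Mg.

B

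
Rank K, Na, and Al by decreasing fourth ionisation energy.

Al > Na > K

After 3 electrons have been removed, what remains? K³⁺ is already 2 electrons into the core; Na³⁺ is already 2 electrons into the core; Al³⁺ is the bare [Ne] core.
All of these are removing an electron from a noble-gas core or deeper; the smaller core (lower principal quantum number) is held far more tightly, and within a period the higher nuclear charge binds the same core more tightly.
The numbers (kJ/mol): K 5877, Na 9543, Al 11577.
So the fourth ionization energies run K < Na < Al.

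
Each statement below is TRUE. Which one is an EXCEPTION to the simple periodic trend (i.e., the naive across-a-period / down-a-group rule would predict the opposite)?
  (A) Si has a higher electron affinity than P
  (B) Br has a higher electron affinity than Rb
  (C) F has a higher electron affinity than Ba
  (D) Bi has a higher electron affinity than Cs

(A)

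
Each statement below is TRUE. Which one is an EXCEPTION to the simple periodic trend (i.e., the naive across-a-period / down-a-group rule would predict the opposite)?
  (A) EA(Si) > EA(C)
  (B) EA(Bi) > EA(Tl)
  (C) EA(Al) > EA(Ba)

(A)

The general trend: electron affinity increases across a period and decreases down a group.
(A) Si (period 3, group 14) vs C (period 2, group 14): the stated order contradicts the simple trend.
(B) Bi (period 6, group 15) vs Tl (period 6, group 13): the stated order agrees with the simple trend.
(C) Al (period 3, group 13) vs Ba (period 6, group 2): the stated order agrees with the simple trend.
The exception is (A): Si's larger, more diffuse 3p orbitals accept an added electron slightly more readily than C's compact 2p.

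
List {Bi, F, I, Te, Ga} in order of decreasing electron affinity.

F is in period 2, group 17; Ga is in period 4, group 13; Te is in period 5, group 16; I is in period 5, group 17; Bi is in period 6, group 15.
Electron affinity generally becomes more exothermic across a period toward the halogens and less exothermic down a group.
Here both period and group differ, so the two effects have to be weighed against each other.
Bi > Ga: period and group pull opposite ways; the across-period shift dominates (91 vs 29 kJ/mol).
Te > Bi: both effects reinforce here, so Te is clearly the higher of the two.
I > Te: both are in period 5; the period trend gives I the larger value.
F > I: F sits above I in group 17, so the down-group effect alone puts F higher.
Tabulated electron affinity (kJ/mol): F 328, Ga 29, Te 190, I 295, Bi 91.
So from highest to lowest: F > I > Te > Bi > Ga.

F > I > Te > Bi > Ga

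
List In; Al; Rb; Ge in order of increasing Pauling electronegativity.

Rb, Al, In, Ge

EN rises left→right (higher Z_eff, smaller atoms) and falls top→bottom (larger, more shielded atoms).
Here both period and group differ, so the two effects have to be weighed against each other.
Al > Rb: relative to Rb, both the across-period and down-group shifts push Al's electronegativity up.
In > Al: this pair runs against the simple trend — see the exception note.
Ge > In: relative to In, both the across-period and down-group shifts push Ge's electronegativity up.
Note the exception: In has a higher electronegativity than Al, contrary to the simple trend — poor shielding by filled d (and f) subshells raises the heavier element's effective nuclear charge more than the simple down-group trend predicts.
For reference (Pauling): Al 1.61, Ge 2.01, Rb 0.82, In 1.78.
So from lowest to highest: Rb < Al < In < Ge.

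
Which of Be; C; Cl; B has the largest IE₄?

IE_4 is the cost of taking one more electron from the +3 cation: Be³⁺ is already 1 electron into the core; C³⁺ still has 1 valence electron; Cl³⁺ still has 4 valence electrons; B³⁺ is the bare [He] core.
Breaking into a closed-shell core is much more expensive than removing a leftover valence electron — Be and B have the largest IE_4 here.
Valence configurations: C³⁺ [He]2s¹, Cl³⁺ [Ne]3s²3p².
The numbers (kJ/mol): Be 21007, C 6223, Cl 5159, B 25026.
Hence IE_4: Cl < C < Be < B.

B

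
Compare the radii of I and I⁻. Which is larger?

I⁻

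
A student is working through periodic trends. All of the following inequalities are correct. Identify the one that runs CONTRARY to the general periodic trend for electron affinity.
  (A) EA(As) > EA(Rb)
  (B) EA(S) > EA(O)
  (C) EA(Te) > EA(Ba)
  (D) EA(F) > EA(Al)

(B)

The general trend: electron affinity increases across a period and decreases down a group.
(A) As (period 4, group 15) vs Rb (period 5, group 1): the stated order agrees with the simple trend.
(B) S (period 3, group 16) vs O (period 2, group 16): the stated order contradicts the simple trend.
(C) Te (period 5, group 16) vs Ba (period 6, group 2): the stated order agrees with the simple trend.
(D) F (period 2, group 17) vs Al (period 3, group 13): the stated order agrees with the simple trend.
The exception is (B): the compact 2p subshell of O repels the added electron more than S's larger 3p does.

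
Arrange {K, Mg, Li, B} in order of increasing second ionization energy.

IE_2 is the cost of taking one more electron from the +1 cation: K⁺ is the bare [Ar] core; Mg⁺ still has 1 valence electron; Li⁺ is the bare [He] core; B⁺ still has 2 valence electrons.
Pulling an electron out of a noble-gas core costs far more than removing a remaining valence electron, so K and Li sit at the high end of IE_2.
Valence configurations: Mg⁺ [Ne]3s¹, B⁺ [He]2s².
Tabulated IE_2 (kJ/mol): K 3052, Mg 1451, Li 7298, B 2427.
So the second ionization energies run Mg < B < K < Li.

Mg < B < K < Li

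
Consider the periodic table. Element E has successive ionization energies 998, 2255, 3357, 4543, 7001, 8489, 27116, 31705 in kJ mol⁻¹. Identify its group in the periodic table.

Look for the largest jump between consecutive ionization energies: IE7/IE6 ≈ 3.2, far larger than any earlier ratio.
That jump marks the point where a core electron is being removed. So the atom has 6 valence electrons.
A main-group element with 6 valence electrons is in group 16.

Group 16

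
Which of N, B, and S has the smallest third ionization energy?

S

Consider each +2 ion: N²⁺ still has 3 valence electrons; B²⁺ still has 1 valence electron; S²⁺ still has 4 valence electrons.
All are still removing valence electrons, so compare the +2 ions as you would atoms: IE_3 generally rises across a period (higher Z_eff) and falls down a group (larger shell), subject to the usual subshell exceptions.
Valence configurations: N²⁺ [He]2s²2p¹, B²⁺ [He]2s¹, S²⁺ [Ne]3s²3p².
The numbers (kJ/mol): N 4578, B 3660, S 3357.
Hence IE_3: S < B < N.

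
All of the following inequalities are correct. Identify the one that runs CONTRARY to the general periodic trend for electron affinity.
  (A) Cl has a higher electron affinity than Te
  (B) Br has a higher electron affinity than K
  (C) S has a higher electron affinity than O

(C)

The general trend: electron affinity increases across a period and decreases down a group.
(A) Cl (period 3, group 17) vs Te (period 5, group 16): the stated order agrees with the simple trend.
(B) Br (period 4, group 17) vs K (period 4, group 1): the stated order agrees with the simple trend.
(C) S (period 3, group 16) vs O (period 2, group 16): the stated order contradicts the simple trend.
The exception is (C): the compact 2p subshell of O repels the added electron more than S's larger 3p does.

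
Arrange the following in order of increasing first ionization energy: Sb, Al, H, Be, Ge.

First ionization energy rises across a period (greater Z_eff holds electrons more tightly) and falls down a group (valence electrons are farther from the nucleus).
These sit on a diagonal, where the across-period and down-group effects partly cancel.
Ge > Al: the two effects oppose for this pair; the across-period effect wins (762 vs 578 kJ/mol).
Sb > Ge: period and group pull opposite ways; the across-period shift dominates (831 vs 762 kJ/mol).
Be > Sb: the two effects oppose for this pair; the down-group effect wins (900 vs 831 kJ/mol).
H > Be: period and group pull opposite ways; the down-group shift dominates (1312 vs 900 kJ/mol).
Approximate values (kJ/mol): H 1312, Be 900, Al 578, Ge 762, Sb 831.
So from lowest to highest: Al < Ge < Sb < Be < H.

Al < Ge < Sb < Be < H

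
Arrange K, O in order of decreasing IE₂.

After 1 electron has been removed, what remains? K⁺ is the bare [Ar] core; O⁺ still has 5 valence electrons.
Usually core removal costs more than valence removal, but here the competition is close: a tightly held n=2 valence electron can cost more to remove than an n=3 core electron, so the actual values have to decide it.
The numbers (kJ/mol): K 3052, O 3388.
So the second ionization energies run K < O.

O > K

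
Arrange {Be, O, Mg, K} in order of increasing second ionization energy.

IE_2 is the cost of taking one more electron from the +1 cation: Be⁺ still has 1 valence electron; O⁺ still has 5 valence electrons; Mg⁺ still has 1 valence electron; K⁺ is the bare [Ar] core.
Usually core removal costs more than valence removal, but here the competition is close: a tightly held n=2 valence electron can cost more to remove than an n=3 core electron, so the actual values have to decide it.
Valence configurations: Be⁺ [He]2s¹, O⁺ [He]2s²2p³, Mg⁺ [Ne]3s¹.
Tabulated IE_2 (kJ/mol): Be 1757, O 3388, Mg 1451, K 3052.
Overall IE_2 order: Mg < Be < K < O.

Mg < Be < K < O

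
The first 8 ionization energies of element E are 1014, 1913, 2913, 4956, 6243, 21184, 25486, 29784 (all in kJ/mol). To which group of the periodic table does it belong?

Look for the largest jump between consecutive ionization energies: IE6/IE5 ≈ 3.4, far larger than any earlier ratio.
That jump marks the point where a core electron is being removed. So the atom has 5 valence electrons.
A main-group element with 5 valence electrons is in group 15.

Group 15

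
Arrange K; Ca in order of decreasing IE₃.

The third ionization energy removes an electron from the +2 ion. For each element: K²⁺ is already 1 electron into the core; Ca²⁺ is the bare [Ar] core.
All of these are removing an electron from a noble-gas core or deeper; the smaller core (lower principal quantum number) is held far more tightly, and within a period the higher nuclear charge binds the same core more tightly.
Approximate IE_3 values (kJ/mol): K 4420, Ca 4912.
Putting it together, IE_3: K < Ca.

Ca > K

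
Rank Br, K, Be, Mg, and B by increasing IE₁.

Be is in period 2, group 2; B is in period 2, group 13; Mg is in period 3, group 2; K is in period 4, group 1; Br is in period 4, group 17.
IE₁ increases left→right with effective nuclear charge and decreases top→bottom as the valence shell moves farther out.
Here both period and group differ, so the two effects have to be weighed against each other.
Mg > K: relative to K, both the across-period and down-group shifts push Mg's first ionization energy up.
B > Mg: both effects reinforce here, so B is clearly the higher of the two.
Be > B: this pair runs against the simple trend — see the exception note.
Br > Be: period and group pull opposite ways; the across-period shift dominates (1140 vs 900 kJ/mol).
Note the exception: Be has a higher first ionization energy than B, contrary to the simple trend — removing B's lone 2p electron is easier than breaking Be's filled 2s².
Approximate values (kJ/mol): Be 900, B 801, Mg 738, K 419, Br 1140.
So from lowest to highest: K < Mg < B < Be < Br.

K, Mg, B, Be, Br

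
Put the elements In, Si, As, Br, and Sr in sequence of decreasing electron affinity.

Br > Si > As > In > Sr

Adding an electron releases more energy for atoms nearer the top right (short of the noble gases).
These span different periods and groups, so the two trends combine.
In > Sr: In lies to the right of Sr in period 5, so the across-period effect alone puts In higher.
As > In: relative to In, both the across-period and down-group shifts push As's electron affinity up.
Si > As: the two effects oppose for this pair; the down-group effect wins (134 vs 78 kJ/mol).
Br > Si: the two effects oppose for this pair; the across-period effect wins (325 vs 134 kJ/mol).
Tabulated electron affinity (kJ/mol): Si 134, As 78, Br 325, Sr 5, In 29.
So from highest to lowest: Br > Si > As > In > Sr.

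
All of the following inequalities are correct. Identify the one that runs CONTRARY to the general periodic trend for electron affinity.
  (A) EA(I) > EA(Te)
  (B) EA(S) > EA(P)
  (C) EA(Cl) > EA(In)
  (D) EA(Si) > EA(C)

(D)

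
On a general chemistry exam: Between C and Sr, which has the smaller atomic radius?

C is in period 2, group 14; Sr is in period 5, group 2.
Moving right in a period, electrons are added to the same shell under a stronger nuclear pull, so atoms get smaller; moving down, a new shell is opened and atoms get larger.
Here both period and group differ, so the two effects have to be weighed against each other.
Sr > C: both effects reinforce here, so Sr is clearly the larger of the two.
Tabulated atomic radius (pm): C 75, Sr 185.
So C has the smaller atomic radius (C < Sr).

C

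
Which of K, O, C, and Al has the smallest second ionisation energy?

Consider each +1 ion: K⁺ is the bare [Ar] core; O⁺ still has 5 valence electrons; C⁺ still has 3 valence electrons; Al⁺ still has 2 valence electrons.
Usually core removal costs more than valence removal, but here the competition is close: a tightly held n=2 valence electron can cost more to remove than an n=3 core electron, so the actual values have to decide it.
Valence configurations: O⁺ [He]2s²2p³, C⁺ [He]2s²2p¹, Al⁺ [Ne]3s².
Approximate IE_2 values (kJ/mol): K 3052, O 3388, C 2353, Al 1817.
Overall IE_2 order: Al < C < K < O.

Al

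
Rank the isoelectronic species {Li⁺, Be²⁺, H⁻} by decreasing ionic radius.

All of these have 2 electrons, so size is governed by nuclear charge alone: the more protons, the stronger the pull on the same electron cloud, and the smaller the ion.
Nuclear charges: Be²⁺ (Z=4), Li⁺ (Z=3), H⁻ (Z=1).
Largest to smallest: H⁻ > Li⁺ > Be²⁺.

H⁻, Li⁺, Be²⁺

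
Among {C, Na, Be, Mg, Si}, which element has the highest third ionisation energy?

After 2 electrons have been removed, what remains? C²⁺ still has 2 valence electrons; Na²⁺ is already 1 electron into the core; Be²⁺ is the bare [He] core; Mg²⁺ is the bare [Ne] core; Si²⁺ still has 2 valence electrons.
Pulling an electron out of a noble-gas core costs far more than removing a remaining valence electron, so Na, Mg and Be sit at the high end of IE_3.
Valence configurations: C²⁺ [He]2s², Si²⁺ [Ne]3s².
The numbers (kJ/mol): C 4620, Na 6910, Be 14849, Mg 7733, Si 3232.
Putting it together, IE_3: Si < C < Na < Mg < Be.

Be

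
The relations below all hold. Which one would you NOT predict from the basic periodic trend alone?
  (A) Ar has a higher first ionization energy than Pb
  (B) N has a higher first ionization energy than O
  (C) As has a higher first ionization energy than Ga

(B)

The general trend: first ionization energy increases across a period and decreases down a group.
(A) Ar (period 3, group 18) vs Pb (period 6, group 14): the stated order agrees with the simple trend.
(B) N (period 2, group 15) vs O (period 2, group 16): the stated order contradicts the simple trend.
(C) As (period 4, group 15) vs Ga (period 4, group 13): the stated order agrees with the simple trend.
The exception is (B): pairing an electron in O's 2p⁴ costs repulsion energy, so O ionizes more easily than half-filled N (2p³).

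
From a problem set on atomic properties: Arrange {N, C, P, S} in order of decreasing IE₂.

The second ionization energy removes an electron from the +1 ion. For each element: N⁺ still has 4 valence electrons; C⁺ still has 3 valence electrons; P⁺ still has 4 valence electrons; S⁺ still has 5 valence electrons.
All are still removing valence electrons, so compare the +1 ions as you would atoms: IE_2 generally rises across a period (higher Z_eff) and falls down a group (larger shell), subject to the usual subshell exceptions.
Valence configurations: N⁺ [He]2s²2p², C⁺ [He]2s²2p¹, P⁺ [Ne]3s²3p², S⁺ [Ne]3s²3p³.
Approximate IE_2 values (kJ/mol): N 2856, C 2353, P 1907, S 2252.
Hence IE_2: P < S < C < N.

N > C > S > P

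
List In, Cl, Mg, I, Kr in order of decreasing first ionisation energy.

Kr > Cl > I > Mg > In

Mg is in period 3, group 2; Cl is in period 3, group 17; Kr is in period 4, group 18; In is in period 5, group 13; I is in period 5, group 17.
Across a period the outer electron is held more tightly (higher IE₁); down a group it sits in a higher shell, more shielded, and comes off more easily.
These span different periods and groups, so the two trends combine.
Mg > In: the two effects oppose for this pair; the down-group effect wins (738 vs 558 kJ/mol).
I > Mg: period and group pull opposite ways; the across-period shift dominates (1008 vs 738 kJ/mol).
Cl > I: they share group 17; the group trend gives Cl the larger value.
Kr > Cl: the two effects oppose for this pair; the across-period effect wins (1351 vs 1251 kJ/mol).
For reference (kJ/mol): Mg 738, Cl 1251, Kr 1351, In 558, I 1008.
So from highest to lowest: Kr > Cl > I > Mg > In.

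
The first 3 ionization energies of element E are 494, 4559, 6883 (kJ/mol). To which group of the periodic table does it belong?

Group 1

Look for the largest jump between consecutive ionization energies: IE2/IE1 ≈ 9.2, far larger than any earlier ratio.
That jump marks the point where a core electron is being removed. So the atom has 1 valence electron.
A main-group element with 1 valence electron is in group 1.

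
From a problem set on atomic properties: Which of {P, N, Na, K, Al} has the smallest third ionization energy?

Al

IE_3 is the cost of taking one more electron from the +2 cation: P²⁺ still has 3 valence electrons; N²⁺ still has 3 valence electrons; Na²⁺ is already 1 electron into the core; K²⁺ is already 1 electron into the core; Al²⁺ still has 1 valence electron.
Usually core removal costs more than valence removal, but here the competition is close: a tightly held n=2 valence electron can cost more to remove than an n=3 core electron, so the actual values have to decide it.
Valence configurations: P²⁺ [Ne]3s²3p¹, N²⁺ [He]2s²2p¹, Al²⁺ [Ne]3s¹.
Tabulated IE_3 (kJ/mol): P 2914, N 4578, Na 6910, K 4420, Al 2745.
Putting it together, IE_3: Al < P < K < N < Na.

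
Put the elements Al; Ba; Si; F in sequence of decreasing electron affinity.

F is in period 2, group 17; Al is in period 3, group 13; Si is in period 3, group 14; Ba is in period 6, group 2.
Adding an electron releases more energy for atoms nearer the top right (short of the noble gases).
These span different periods and groups, so the two trends combine.
Al > Ba: relative to Ba, both the across-period and down-group shifts push Al's electron affinity up.
Si > Al: both are in period 3; the period trend gives Si the larger value.
F > Si: relative to Si, both the across-period and down-group shifts push F's electron affinity up.
For reference (kJ/mol): F 328, Al 42, Si 134, Ba 14.
So from highest to lowest: F > Si > Al > Ba.

F, Si, Al, Ba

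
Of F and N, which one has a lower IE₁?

N

N is in period 2, group 15; F is in period 2, group 17.
Removing the outermost electron gets harder across a period and easier down a group.
All lie in period 2, so first ionization energy increases left to right.
So N has the lower IE₁ (N < F).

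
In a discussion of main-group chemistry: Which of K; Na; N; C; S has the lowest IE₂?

Consider each +1 ion: K⁺ is the bare [Ar] core; Na⁺ is the bare [Ne] core; N⁺ still has 4 valence electrons; C⁺ still has 3 valence electrons; S⁺ still has 5 valence electrons.
Core electrons are held far more tightly than valence electrons, so K and Na top the IE_2 order.
Valence configurations: N⁺ [He]2s²2p², C⁺ [He]2s²2p¹, S⁺ [Ne]3s²3p³.
The numbers (kJ/mol): K 3052, Na 4562, N 2856, C 2353, S 2252.
Overall IE_2 order: S < C < N < K < Na.

S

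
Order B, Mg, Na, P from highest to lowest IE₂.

Na, B, P, Mg

Consider each +1 ion: B⁺ still has 2 valence electrons; Mg⁺ still has 1 valence electron; Na⁺ is the bare [Ne] core; P⁺ still has 4 valence electrons.
Core electrons are held far more tightly than valence electrons, so Na tops the IE_2 order.
Valence configurations: B⁺ [He]2s², Mg⁺ [Ne]3s¹, P⁺ [Ne]3s²3p².
Approximate IE_2 values (kJ/mol): B 2427, Mg 1451, Na 4562, P 1907.
Overall IE_2 order: Mg < P < B < Na.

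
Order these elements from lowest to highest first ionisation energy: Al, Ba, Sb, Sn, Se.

Ba, Al, Sn, Sb, Se

Al is in period 3, group 13; Se is in period 4, group 16; Sn is in period 5, group 14; Sb is in period 5, group 15; Ba is in period 6, group 2.
Across a period the outer electron is held more tightly (higher IE₁); down a group it sits in a higher shell, more shielded, and comes off more easily.
Here both period and group differ, so the two effects have to be weighed against each other.
Al > Ba: both effects reinforce here, so Al is clearly the higher of the two.
Sn > Al: period and group pull opposite ways; the across-period shift dominates (709 vs 578 kJ/mol).
Sb > Sn: Sb lies to the right of Sn in period 5, so the across-period effect alone puts Sb higher.
Se > Sb: relative to Sb, both the across-period and down-group shifts push Se's first ionization energy up.
Tabulated first ionization energy (kJ/mol): Al 578, Se 941, Sn 709, Sb 831, Ba 503.
So from lowest to highest: Ba < Al < Sn < Sb < Se.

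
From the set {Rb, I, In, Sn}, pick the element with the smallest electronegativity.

Rb is in period 5, group 1; In is in period 5, group 13; Sn is in period 5, group 14; I is in period 5, group 17.
Atoms toward the upper right of the periodic table pull bonding electrons most strongly.
All lie in period 5, so electronegativity increases left to right.
The smallest electronegativity among these belongs to Rb.

Rb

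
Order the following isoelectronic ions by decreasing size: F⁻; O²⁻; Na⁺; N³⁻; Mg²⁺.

All of these have 10 electrons, so size is governed by nuclear charge alone: the more protons, the stronger the pull on the same electron cloud, and the smaller the ion.
Nuclear charges: Mg²⁺ (Z=12), Na⁺ (Z=11), F⁻ (Z=9), O²⁻ (Z=8), N³⁻ (Z=7).
Largest to smallest: N³⁻ > O²⁻ > F⁻ > Na⁺ > Mg²⁺.

N³⁻ > O²⁻ > F⁻ > Na⁺ > Mg²⁺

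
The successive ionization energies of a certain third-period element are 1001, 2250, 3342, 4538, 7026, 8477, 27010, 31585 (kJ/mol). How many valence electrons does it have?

Look for the largest jump between consecutive ionization energies: IE7/IE6 ≈ 3.2, far larger than any earlier ratio.
That jump marks the point where a core electron is being removed. So the atom has 6 valence electrons.

6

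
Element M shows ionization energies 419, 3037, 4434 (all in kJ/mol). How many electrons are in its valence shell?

1

Look for the largest jump between consecutive ionization energies: IE2/IE1 ≈ 7.2, far larger than any earlier ratio.
That jump marks the point where a core electron is being removed. So the atom has 1 valence electron.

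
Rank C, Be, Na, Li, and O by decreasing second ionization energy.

Li, Na, O, C, Be

After 1 electron has been removed, what remains? C⁺ still has 3 valence electrons; Be⁺ still has 1 valence electron; Na⁺ is the bare [Ne] core; Li⁺ is the bare [He] core; O⁺ still has 5 valence electrons.
Core electrons are held far more tightly than valence electrons, so Na and Li top the IE_2 order.
Valence configurations: C⁺ [He]2s²2p¹, Be⁺ [He]2s¹, O⁺ [He]2s²2p³.
The numbers (kJ/mol): C 2353, Be 1757, Na 4562, Li 7298, O 3388.
Overall IE_2 order: Be < C < O < Na < Li.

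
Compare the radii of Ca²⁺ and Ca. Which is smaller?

Ca²⁺

Forming Ca²⁺ removes 2 electrons from Ca. Fewer electrons for the same nuclear charge means less shielding and a higher Z_eff on the remaining electrons, and for main-group metals the entire outer shell is lost.
A cation is smaller than its parent atom: Ca²⁺ < Ca.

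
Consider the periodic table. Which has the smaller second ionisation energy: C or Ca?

Ca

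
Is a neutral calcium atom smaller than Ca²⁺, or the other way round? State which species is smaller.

Ca²⁺

Forming Ca²⁺ removes 2 electrons from Ca. Fewer electrons for the same nuclear charge means less shielding and a higher Z_eff on the remaining electrons, and for main-group metals the entire outer shell is lost.
A cation is smaller than its parent atom: Ca²⁺ < Ca.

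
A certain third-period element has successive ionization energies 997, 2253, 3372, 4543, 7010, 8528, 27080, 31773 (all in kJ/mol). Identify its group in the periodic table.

Look for the largest jump between consecutive ionization energies: IE7/IE6 ≈ 3.2, far larger than any earlier ratio.
That jump marks the point where a core electron is being removed. So the atom has 6 valence electrons.
A main-group element with 6 valence electrons is in group 16.

Group 16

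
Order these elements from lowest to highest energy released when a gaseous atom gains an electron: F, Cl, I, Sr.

Sr < I < F < Cl

F is in period 2, group 17; Cl is in period 3, group 17; Sr is in period 5, group 2; I is in period 5, group 17.
Atoms with high Z_eff and room in the valence shell (especially the halogens) have the most exothermic electron affinities.
These span different periods and groups, so the two trends combine.
I > Sr: both are in period 5; the period trend gives I the larger value.
F > I: F sits above I in group 17, so the down-group effect alone puts F higher.
Cl > F: this pair runs against the simple trend — see the exception note.
Note the exception: Cl has a higher electron affinity than F, contrary to the simple trend — F's small 2p subshell makes the incoming electron feel strong e⁻–e⁻ repulsion, so Cl actually releases more energy on gaining an electron.
Approximate values (kJ/mol): F 328, Cl 349, Sr 5, I 295.
So from lowest to highest: Sr < I < F < Cl.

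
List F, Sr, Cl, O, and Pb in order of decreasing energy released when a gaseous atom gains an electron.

Cl, F, O, Pb, Sr

Electron affinity generally becomes more exothermic across a period toward the halogens and less exothermic down a group.
Here both period and group differ, so the two effects have to be weighed against each other.
Pb > Sr: the two effects oppose for this pair; the across-period effect wins (35 vs 5 kJ/mol).
O > Pb: both effects reinforce here, so O is clearly the higher of the two.
F > O: both are in period 2; the period trend gives F the larger value.
Cl > F: this pair runs against the simple trend — see the exception note.
Note the exception: Cl has a higher electron affinity than F, contrary to the simple trend — F's small 2p subshell makes the incoming electron feel strong e⁻–e⁻ repulsion, so Cl actually releases more energy on gaining an electron.
Tabulated electron affinity (kJ/mol): O 141, F 328, Cl 349, Sr 5, Pb 35.
So from highest to lowest: Cl > F > O > Pb > Sr.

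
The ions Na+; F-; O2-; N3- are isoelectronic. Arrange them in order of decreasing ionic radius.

N3-, O2-, F-, Na+

All of these have 10 electrons, so size is governed by nuclear charge alone: the more protons, the stronger the pull on the same electron cloud, and the smaller the ion.
Nuclear charges: Na+ (Z=11), F- (Z=9), O2- (Z=8), N3- (Z=7).
Largest to smallest: N3- > O2- > F- > Na+.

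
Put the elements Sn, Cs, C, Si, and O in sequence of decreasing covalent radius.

Atomic radius shrinks across a period as nuclear charge pulls the same shell inward, and grows down a group as new shells are added.
Here both period and group differ, so the two effects have to be weighed against each other.
C > O: C lies to the left of O in period 2, so the across-period effect alone puts C larger.
Si > C: they share group 14; the group trend gives Si the larger value.
Sn > Si: they share group 14; the group trend gives Sn the larger value.
Cs > Sn: relative to Sn, both the across-period and down-group shifts push Cs's atomic radius up.
Tabulated atomic radius (pm): C 75, O 63, Si 116, Sn 140, Cs 232.
So from largest to smallest: Cs > Sn > Si > C > O.

Cs > Sn > Si > C > O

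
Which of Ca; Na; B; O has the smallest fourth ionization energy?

Ca

IE_4 is the cost of taking one more electron from the +3 cation: Ca³⁺ is already 1 electron into the core; Na³⁺ is already 2 electrons into the core; B³⁺ is the bare [He] core; O³⁺ still has 3 valence electrons.
Usually core removal costs more than valence removal, but here the competition is close: a tightly held n=2 valence electron can cost more to remove than an n=3 core electron, so the actual values have to decide it.
The numbers (kJ/mol): Ca 6491, Na 9543, B 25026, O 7469.
Overall IE_4 order: Ca < O < Na < B.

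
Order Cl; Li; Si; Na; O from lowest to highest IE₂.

The second ionization energy removes an electron from the +1 ion. For each element: Cl⁺ still has 6 valence electrons; Li⁺ is the bare [He] core; Si⁺ still has 3 valence electrons; Na⁺ is the bare [Ne] core; O⁺ still has 5 valence electrons.
Breaking into a closed-shell core is much more expensive than removing a leftover valence electron — Na and Li have the largest IE_2 here.
Valence configurations: Cl⁺ [Ne]3s²3p⁴, Si⁺ [Ne]3s²3p¹, O⁺ [He]2s²2p³.
Approximate IE_2 values (kJ/mol): Cl 2298, Li 7298, Si 1577, Na 4562, O 3388.
Hence IE_2: Si < Cl < O < Na < Li.

Si, Cl, O, Na, Li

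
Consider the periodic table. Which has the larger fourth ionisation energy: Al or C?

Al

The fourth ionization energy removes an electron from the +3 ion. For each element: Al³⁺ is the bare [Ne] core; C³⁺ still has 1 valence electron.
Breaking into a closed-shell core is much more expensive than removing a leftover valence electron — Al has the largest IE_4 here.
Tabulated IE_4 (kJ/mol): Al 11577, C 6223.
Putting it together, IE_4: C < Al.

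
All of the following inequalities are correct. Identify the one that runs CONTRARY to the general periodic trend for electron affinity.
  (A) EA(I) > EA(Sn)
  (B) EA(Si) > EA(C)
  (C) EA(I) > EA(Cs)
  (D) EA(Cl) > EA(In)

(B)

The general trend: electron affinity increases across a period and decreases down a group.
(A) I (period 5, group 17) vs Sn (period 5, group 14): the stated order agrees with the simple trend.
(B) Si (period 3, group 14) vs C (period 2, group 14): the stated order contradicts the simple trend.
(C) I (period 5, group 17) vs Cs (period 6, group 1): the stated order agrees with the simple trend.
(D) Cl (period 3, group 17) vs In (period 5, group 13): the stated order agrees with the simple trend.
The exception is (B): Si's larger, more diffuse 3p orbitals accept an added electron slightly more readily than C's compact 2p.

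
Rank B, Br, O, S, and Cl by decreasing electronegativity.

O > Cl > Br > S > B

Smaller atoms with higher effective nuclear charge are more electronegative.
Here both period and group differ, so the two effects have to be weighed against each other.
S > B: period and group pull opposite ways; the across-period shift dominates (2.58 vs 2.04).
Br > S: period and group pull opposite ways; the across-period shift dominates (2.96 vs 2.58).
Cl > Br: Cl sits above Br in group 17, so the down-group effect alone puts Cl higher.
O > Cl: period and group pull opposite ways; the down-group shift dominates (3.44 vs 3.16).
Tabulated electronegativity (Pauling): B 2.04, O 3.44, S 2.58, Cl 3.16, Br 2.96.
So from highest to lowest: O > Cl > Br > S > B.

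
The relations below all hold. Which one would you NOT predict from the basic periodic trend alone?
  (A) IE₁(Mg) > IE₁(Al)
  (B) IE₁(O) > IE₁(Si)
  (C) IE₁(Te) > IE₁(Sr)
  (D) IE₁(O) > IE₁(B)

The general trend: first ionisation energy increases across a period and decreases down a group.
(A) Mg (period 3, group 2) vs Al (period 3, group 13): the stated order contradicts the simple trend.
(B) O (period 2, group 16) vs Si (period 3, group 14): the stated order agrees with the simple trend.
(C) Te (period 5, group 16) vs Sr (period 5, group 2): the stated order agrees with the simple trend.
(D) O (period 2, group 16) vs B (period 2, group 13): the stated order agrees with the simple trend.
The exception is (A): Al's single 3p electron is easier to remove than one from Mg's filled 3s².

(A)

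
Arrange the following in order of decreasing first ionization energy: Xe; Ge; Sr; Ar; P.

P is in period 3, group 15; Ar is in period 3, group 18; Ge is in period 4, group 14; Sr is in period 5, group 2; Xe is in period 5, group 18.
First ionization energy rises across a period (greater Z_eff holds electrons more tightly) and falls down a group (valence electrons are farther from the nucleus).
Here both period and group differ, so the two effects have to be weighed against each other.
Ge > Sr: both effects reinforce here, so Ge is clearly the higher of the two.
P > Ge: both effects reinforce here, so P is clearly the higher of the two.
Xe > P: period and group pull opposite ways; the across-period shift dominates (1170 vs 1012 kJ/mol).
Ar > Xe: they share group 18; the group trend gives Ar the larger value.
For reference (kJ/mol): P 1012, Ar 1521, Ge 762, Sr 550, Xe 1170.
So from highest to lowest: Ar > Xe > P > Ge > Sr.

Ar > Xe > P > Ge > Sr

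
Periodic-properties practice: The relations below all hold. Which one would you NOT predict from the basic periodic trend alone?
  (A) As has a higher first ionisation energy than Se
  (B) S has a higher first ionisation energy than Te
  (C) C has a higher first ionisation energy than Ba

(A)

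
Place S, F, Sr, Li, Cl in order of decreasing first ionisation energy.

F > Cl > S > Sr > Li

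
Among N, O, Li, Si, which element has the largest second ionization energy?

Li

Consider each +1 ion: N⁺ still has 4 valence electrons; O⁺ still has 5 valence electrons; Li⁺ is the bare [He] core; Si⁺ still has 3 valence electrons.
Core electrons are held far more tightly than valence electrons, so Li tops the IE_2 order.
Valence configurations: N⁺ [He]2s²2p², O⁺ [He]2s²2p³, Si⁺ [Ne]3s²3p¹.
The numbers (kJ/mol): N 2856, O 3388, Li 7298, Si 1577.
So the second ionization energies run Si < N < O < Li.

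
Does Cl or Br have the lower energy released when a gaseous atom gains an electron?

Cl is in period 3, group 17; Br is in period 4, group 17.
EA tends to increase across a period and decrease down a group, though the pattern is less regular than for IE or radius.
All are in group 17, so electron affinity increases up the group.
So Br has the lower energy released when a gaseous atom gains an electron (Br < Cl).

Br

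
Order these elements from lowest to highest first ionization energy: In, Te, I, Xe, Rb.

Rb < In < Te < I < Xe

Rb is in period 5, group 1; In is in period 5, group 13; Te is in period 5, group 16; I is in period 5, group 17; Xe is in period 5, group 18.
First ionization energy rises across a period (greater Z_eff holds electrons more tightly) and falls down a group (valence electrons are farther from the nucleus).
All lie in period 5, so first ionization energy increases left to right.
So from lowest to highest: Rb < In < Te < I < Xe.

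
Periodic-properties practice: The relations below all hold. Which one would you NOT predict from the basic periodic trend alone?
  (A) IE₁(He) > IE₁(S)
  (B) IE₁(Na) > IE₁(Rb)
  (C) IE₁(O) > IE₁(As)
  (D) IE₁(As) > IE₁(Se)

(D)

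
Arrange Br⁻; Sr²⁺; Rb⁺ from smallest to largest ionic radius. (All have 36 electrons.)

Sr²⁺ < Rb⁺ < Br⁻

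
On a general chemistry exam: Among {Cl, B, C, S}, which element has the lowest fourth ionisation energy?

IE_4 is the cost of taking one more electron from the +3 cation: Cl³⁺ still has 4 valence electrons; B³⁺ is the bare [He] core; C³⁺ still has 1 valence electron; S³⁺ still has 3 valence electrons.
Pulling an electron out of a noble-gas core costs far more than removing a remaining valence electron, so B sits at the high end of IE_4.
Valence configurations: Cl³⁺ [Ne]3s²3p², C³⁺ [He]2s¹, S³⁺ [Ne]3s²3p¹.
Approximate IE_4 values (kJ/mol): Cl 5159, B 25026, C 6223, S 4556.
Hence IE_4: S < Cl < C < B.

S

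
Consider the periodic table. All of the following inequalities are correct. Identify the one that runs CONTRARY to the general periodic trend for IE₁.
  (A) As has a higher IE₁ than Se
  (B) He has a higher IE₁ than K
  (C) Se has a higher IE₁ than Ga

The general trend: IE₁ increases across a period and decreases down a group.
(A) As (period 4, group 15) vs Se (period 4, group 16): the stated order contradicts the simple trend.
(B) He (period 1, group 18) vs K (period 4, group 1): the stated order agrees with the simple trend.
(C) Se (period 4, group 16) vs Ga (period 4, group 13): the stated order agrees with the simple trend.
The exception is (A): Se (4p⁴) ionizes more easily than half-filled As (4p³).

(A)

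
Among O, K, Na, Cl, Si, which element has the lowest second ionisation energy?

The second ionization energy removes an electron from the +1 ion. For each element: O⁺ still has 5 valence electrons; K⁺ is the bare [Ar] core; Na⁺ is the bare [Ne] core; Cl⁺ still has 6 valence electrons; Si⁺ still has 3 valence electrons.
Usually core removal costs more than valence removal, but here the competition is close: a tightly held n=2 valence electron can cost more to remove than an n=3 core electron, so the actual values have to decide it.
Valence configurations: O⁺ [He]2s²2p³, Cl⁺ [Ne]3s²3p⁴, Si⁺ [Ne]3s²3p¹.
The numbers (kJ/mol): O 3388, K 3052, Na 4562, Cl 2298, Si 1577.
Putting it together, IE_2: Si < Cl < K < O < Na.

Si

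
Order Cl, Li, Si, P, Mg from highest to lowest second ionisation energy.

Consider each +1 ion: Cl⁺ still has 6 valence electrons; Li⁺ is the bare [He] core; Si⁺ still has 3 valence electrons; P⁺ still has 4 valence electrons; Mg⁺ still has 1 valence electron.
Pulling an electron out of a noble-gas core costs far more than removing a remaining valence electron, so Li sits at the high end of IE_2.
Valence configurations: Cl⁺ [Ne]3s²3p⁴, Si⁺ [Ne]3s²3p¹, P⁺ [Ne]3s²3p², Mg⁺ [Ne]3s¹.
Approximate IE_2 values (kJ/mol): Cl 2298, Li 7298, Si 1577, P 1907, Mg 1451.
So the second ionization energies run Mg < Si < P < Cl < Li.

Li > Cl > P > Si > Mg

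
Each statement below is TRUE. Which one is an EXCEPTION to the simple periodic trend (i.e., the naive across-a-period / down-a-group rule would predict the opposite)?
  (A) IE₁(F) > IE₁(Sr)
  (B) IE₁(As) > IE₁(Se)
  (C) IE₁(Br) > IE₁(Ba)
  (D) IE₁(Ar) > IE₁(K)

(B)

The general trend: first ionisation energy increases across a period and decreases down a group.
(A) F (period 2, group 17) vs Sr (period 5, group 2): the stated order agrees with the simple trend.
(B) As (period 4, group 15) vs Se (period 4, group 16): the stated order contradicts the simple trend.
(C) Br (period 4, group 17) vs Ba (period 6, group 2): the stated order agrees with the simple trend.
(D) Ar (period 3, group 18) vs K (period 4, group 1): the stated order agrees with the simple trend.
The exception is (B): Se (4p⁴) ionizes more easily than half-filled As (4p³).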